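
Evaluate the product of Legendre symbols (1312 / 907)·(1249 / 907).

1

By multiplicativity, (1312·1249 / 907) = (1312 / 907)·(1249 / 907).
First factor (1312 / 907):
Reduce the numerator: 1312 ≡ 405 (mod 907), so (1312 / 907) = (405 / 907).
405 ≡ 1 (mod 4), so quadratic reciprocity gives (405 / 907) = (907 / 405). Reduce: 907 ≡ 97 (mod 405). Now have (97 / 405).
97 ≡ 1 (mod 4), so quadratic reciprocity gives (97 / 405) = (405 / 97). Reduce: 405 ≡ 17 (mod 97). Now have (17 / 97).
17 ≡ 1 (mod 4), so quadratic reciprocity gives (17 / 97) = (97 / 17). Reduce: 97 ≡ 12 (mod 17). Now have (12 / 17).
Factor out 2: 12 = 2^2·3. Since 17 ≡ 1 (mod 8), (2 / 17) = +1, and (2 / 17)^2 = +1. Now have (3 / 17).
17 ≡ 1 (mod 4), so quadratic reciprocity gives (3 / 17) = (17 / 3). Reduce: 17 ≡ 2 (mod 3). Now have (2 / 3).
Factor out 2: 2 = 2. Since 3 ≡ 3 (mod 8), (2 / 3) = -1. Now have -(1 / 3).
(1 / 3) = 1. Collecting the sign factors: -1.
Second factor (1249 / 907):
Reduce the numerator: 1249 ≡ 342 (mod 907), so (1249 / 907) = (342 / 907).
Factor out 2: 342 = 2·171. Since 907 ≡ 3 (mod 8), (2 / 907) = -1. Now have -(171 / 907).
Both 171 ≡ 3 and 907 ≡ 3 (mod 4), so reciprocity gives (171 / 907) = -(907 / 171). Reduce: 907 ≡ 52 (mod 171). Now have (52 / 171).
Factor out 2: 52 = 2^2·13. Since 171 ≡ 3 (mod 8), (2 / 171) = -1, and (2 / 171)^2 = +1. Now have (13 / 171).
13 ≡ 1 (mod 4), so quadratic reciprocity gives (13 / 171) = (171 / 13). Reduce: 171 ≡ 2 (mod 13). Now have (2 / 13).
Factor out 2: 2 = 2. Since 13 ≡ 5 (mod 8), (2 / 13) = -1. Now have -(1 / 13).
(1 / 13) = 1. Collecting the sign factors: -1.
Product: (-1)·(-1) = 1.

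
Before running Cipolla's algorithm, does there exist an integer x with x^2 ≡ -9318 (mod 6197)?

yes

Pull out -1: (-9318/6197) = (-1/6197)·(9318/6197). Since 6197 ≡ 1 (mod 4), (-1/6197) = +1. Now have (9318/6197).
Reduce the numerator: 9318 ≡ 3121 (mod 6197), so (9318/6197) = (3121/6197).
3121 ≡ 1 (mod 4), so quadratic reciprocity gives (3121/6197) = (6197/3121). Reduce: 6197 ≡ 3076 (mod 3121). Now have (3076/3121).
Factor out 2: 3076 = 2^2·769. Since 3121 ≡ 1 (mod 8), (2/3121) = +1, and (2/3121)^2 = +1. Now have (769/3121).
769 ≡ 1 (mod 4), so quadratic reciprocity gives (769/3121) = (3121/769). Reduce: 3121 ≡ 45 (mod 769). Now have (45/769).
45 ≡ 1 (mod 4), so quadratic reciprocity gives (45/769) = (769/45). Reduce: 769 ≡ 4 (mod 45). Now have (4/45).
Factor out 2: 4 = 2^2. Since 45 ≡ 5 (mod 8), (2/45) = -1, and (2/45)^2 = +1. Now have (1/45).
(1/45) = 1. Collecting the sign factors: 1.
(-9318/6197) = 1, and 6197 is prime, so -9318 is a quadratic residue mod 6197.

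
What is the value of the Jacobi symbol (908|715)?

(908|715)
  = (193|715)    [908 ≡ 193 mod 715]
  = (715|193)    [QR: 193 ≡ 1 mod 4, sign kept]
  = (136|193)    [715 ≡ 136 mod 193]
  = (17|193)    [193 ≡ 1 mod 8 ⇒ (2|193)^3 = +1]
  = (193|17)    [QR: 17 ≡ 1 mod 4, sign kept]
  = (6|17)    [193 ≡ 6 mod 17]
  = (3|17)    [17 ≡ 1 mod 8 ⇒ (2|17) = +1]
  = (17|3)    [QR: 17 ≡ 1 mod 4, sign kept]
  = (2|3)    [17 ≡ 2 mod 3]
  = -(1|3)    [3 ≡ 3 mod 8 ⇒ (2|3) = -1]
  = -1    [(1|3) = 1]

-1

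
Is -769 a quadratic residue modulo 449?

(-769/449)
  = (129/449)    [-769 ≡ 129 mod 449]
  = (449/129)    [QR: 129 ≡ 1 mod 4, sign kept]
  = (62/129)    [449 ≡ 62 mod 129]
  = (31/129)    [129 ≡ 1 mod 8 ⇒ (2/129) = +1]
  = (129/31)    [QR: 129 ≡ 1 mod 4, sign kept]
  = (5/31)    [129 ≡ 5 mod 31]
  = (31/5)    [QR: 5 ≡ 1 mod 4, sign kept]
  = (1/5)    [31 ≡ 1 mod 5]
  = 1    [(1/5) = 1]
(-769/449) = 1, and 449 is prime, so -769 is a quadratic residue mod 449.

yes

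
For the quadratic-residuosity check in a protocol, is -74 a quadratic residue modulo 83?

yes

Reduce the numerator: -74 ≡ 9 (mod 83), so (-74/83) = (9/83).
9 ≡ 1 (mod 4), so quadratic reciprocity gives (9/83) = (83/9). Reduce: 83 ≡ 2 (mod 9). Now have (2/9).
Factor out 2: 2 = 2. Since 9 ≡ 1 (mod 8), (2/9) = +1. Now have (1/9).
(1/9) = 1. Collecting the sign factors: 1.
The Legendre symbol is 1, so x^2 ≡ -74 (mod 83) has solution.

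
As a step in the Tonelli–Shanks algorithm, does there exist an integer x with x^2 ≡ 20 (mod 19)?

Reduce the numerator: 20 ≡ 1 (mod 19), so (20/19) = (1/19).
(1/19) = 1. Collecting the sign factors: 1.
The Legendre symbol is 1, so x^2 ≡ 20 (mod 19) has solution.

yes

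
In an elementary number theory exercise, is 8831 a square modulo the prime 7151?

Reduce the numerator: 8831 ≡ 1680 (mod 7151), so (8831|7151) = (1680|7151).
Factor out 2: 1680 = 2^4·105. Since 7151 ≡ 7 (mod 8), (2|7151) = +1, and (2|7151)^4 = +1. Now have (105|7151).
105 ≡ 1 (mod 4), so quadratic reciprocity gives (105|7151) = (7151|105). Reduce: 7151 ≡ 11 (mod 105). Now have (11|105).
105 ≡ 1 (mod 4), so quadratic reciprocity gives (11|105) = (105|11). Reduce: 105 ≡ 6 (mod 11). Now have (6|11).
Factor out 2: 6 = 2·3. Since 11 ≡ 3 (mod 8), (2|11) = -1. Now have -(3|11).
Both 3 ≡ 3 and 11 ≡ 3 (mod 4), so reciprocity gives (3|11) = -(11|3). Reduce: 11 ≡ 2 (mod 3). Now have (2|3).
Factor out 2: 2 = 2. Since 3 ≡ 3 (mod 8), (2|3) = -1. Now have -(1|3).
(1|3) = 1. Collecting the sign factors: -1.
(8831|7151) = -1, and 7151 is prime, so 8831 is not a quadratic residue mod 7151.

no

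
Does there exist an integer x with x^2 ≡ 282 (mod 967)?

yes

Factor out 2: 282 = 2·141. Since 967 ≡ 7 (mod 8), (2/967) = +1. Now have (141/967).
141 ≡ 1 (mod 4), so quadratic reciprocity gives (141/967) = (967/141). Reduce: 967 ≡ 121 (mod 141). Now have (121/141).
121 ≡ 1 (mod 4), so quadratic reciprocity gives (121/141) = (141/121). Reduce: 141 ≡ 20 (mod 121). Now have (20/121).
Factor out 2: 20 = 2^2·5. Since 121 ≡ 1 (mod 8), (2/121) = +1, and (2/121)^2 = +1. Now have (5/121).
5 ≡ 1 (mod 4), so quadratic reciprocity gives (5/121) = (121/5). Reduce: 121 ≡ 1 (mod 5). Now have (1/5).
(1/5) = 1. Collecting the sign factors: 1.
The Legendre symbol is 1, so x^2 ≡ 282 (mod 967) has solution.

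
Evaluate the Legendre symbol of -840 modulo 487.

1

(-840 / 487)
  = (134 / 487)    [-840 ≡ 134 mod 487]
  = (67 / 487)    [487 ≡ 7 mod 8 ⇒ (2 / 487) = +1]
  = -(487 / 67)    [QR: both ≡ 3 mod 4, sign flips]
  = -(18 / 67)    [487 ≡ 18 mod 67]
  = (9 / 67)    [67 ≡ 3 mod 8 ⇒ (2 / 67) = -1]
  = (67 / 9)    [QR: 9 ≡ 1 mod 4, sign kept]
  = (4 / 9)    [67 ≡ 4 mod 9]
  = (1 / 9)    [9 ≡ 1 mod 8 ⇒ (2 / 9)^2 = +1]
  = 1    [(1 / 9) = 1]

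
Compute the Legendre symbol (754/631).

Reduce the numerator: 754 ≡ 123 (mod 631), so (754/631) = (123/631).
Both 123 ≡ 3 and 631 ≡ 3 (mod 4), so reciprocity gives (123/631) = -(631/123). Reduce: 631 ≡ 16 (mod 123). Now have -(16/123).
Factor out 2: 16 = 2^4. Since 123 ≡ 3 (mod 8), (2/123) = -1, and (2/123)^4 = +1. Now have -(1/123).
(1/123) = 1. Collecting the sign factors: -1.

-1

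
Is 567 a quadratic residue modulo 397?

no

(567/397)
  = (170/397)    [567 ≡ 170 mod 397]
  = -(85/397)    [397 ≡ 5 mod 8 ⇒ (2/397) = -1]
  = -(397/85)    [QR: 85 ≡ 1 mod 4, sign kept]
  = -(57/85)    [397 ≡ 57 mod 85]
  = -(85/57)    [QR: 57 ≡ 1 mod 4, sign kept]
  = -(28/57)    [85 ≡ 28 mod 57]
  = -(7/57)    [57 ≡ 1 mod 8 ⇒ (2/57)^2 = +1]
  = -(57/7)    [QR: 57 ≡ 1 mod 4, sign kept]
  = -(1/7)    [57 ≡ 1 mod 7]
  = -1    [(1/7) = 1]
The Legendre symbol is -1, so x^2 ≡ 567 (mod 397) has no solution.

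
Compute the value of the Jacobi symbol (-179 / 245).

1

Reduce the numerator: -179 ≡ 66 (mod 245), so (-179 / 245) = (66 / 245).
Factor out 2: 66 = 2·33. Since 245 ≡ 5 (mod 8), (2 / 245) = -1. Now have -(33 / 245).
33 ≡ 1 (mod 4), so quadratic reciprocity gives (33 / 245) = (245 / 33). Reduce: 245 ≡ 14 (mod 33). Now have -(14 / 33).
Factor out 2: 14 = 2·7. Since 33 ≡ 1 (mod 8), (2 / 33) = +1. Now have -(7 / 33).
33 ≡ 1 (mod 4), so quadratic reciprocity gives (7 / 33) = (33 / 7). Reduce: 33 ≡ 5 (mod 7). Now have -(5 / 7).
5 ≡ 1 (mod 4), so quadratic reciprocity gives (5 / 7) = (7 / 5). Reduce: 7 ≡ 2 (mod 5). Now have -(2 / 5).
Factor out 2: 2 = 2. Since 5 ≡ 5 (mod 8), (2 / 5) = -1. Now have (1 / 5).
(1 / 5) = 1. Collecting the sign factors: 1.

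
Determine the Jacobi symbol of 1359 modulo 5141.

-1

5141 ≡ 1 (mod 4), so quadratic reciprocity gives (1359/5141) = (5141/1359). Reduce: 5141 ≡ 1064 (mod 1359). Now have (1064/1359).
Factor out 2: 1064 = 2^3·133. Since 1359 ≡ 7 (mod 8), (2/1359) = +1, and (2/1359)^3 = +1. Now have (133/1359).
133 ≡ 1 (mod 4), so quadratic reciprocity gives (133/1359) = (1359/133). Reduce: 1359 ≡ 29 (mod 133). Now have (29/133).
29 ≡ 1 (mod 4), so quadratic reciprocity gives (29/133) = (133/29). Reduce: 133 ≡ 17 (mod 29). Now have (17/29).
17 ≡ 1 (mod 4), so quadratic reciprocity gives (17/29) = (29/17). Reduce: 29 ≡ 12 (mod 17). Now have (12/17).
Factor out 2: 12 = 2^2·3. Since 17 ≡ 1 (mod 8), (2/17) = +1, and (2/17)^2 = +1. Now have (3/17).
17 ≡ 1 (mod 4), so quadratic reciprocity gives (3/17) = (17/3). Reduce: 17 ≡ 2 (mod 3). Now have (2/3).
Factor out 2: 2 = 2. Since 3 ≡ 3 (mod 8), (2/3) = -1. Now have -(1/3).
(1/3) = 1. Collecting the sign factors: -1.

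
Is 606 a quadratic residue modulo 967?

(606/967)
  = (303/967)    [967 ≡ 7 mod 8 ⇒ (2/967) = +1]
  = -(967/303)    [QR: both ≡ 3 mod 4, sign flips]
  = -(58/303)    [967 ≡ 58 mod 303]
  = -(29/303)    [303 ≡ 7 mod 8 ⇒ (2/303) = +1]
  = -(303/29)    [QR: 29 ≡ 1 mod 4, sign kept]
  = -(13/29)    [303 ≡ 13 mod 29]
  = -(29/13)    [QR: 13 ≡ 1 mod 4, sign kept]
  = -(3/13)    [29 ≡ 3 mod 13]
  = -(13/3)    [QR: 13 ≡ 1 mod 4, sign kept]
  = -(1/3)    [13 ≡ 1 mod 3]
  = -1    [(1/3) = 1]
The Legendre symbol is -1, so x^2 ≡ 606 (mod 967) has no solution.

no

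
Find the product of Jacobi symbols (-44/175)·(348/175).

By multiplicativity, (-44·348/175) = (-44/175)·(348/175).
First factor (-44/175):
(-44/175)
  = (131/175)    [-44 ≡ 131 mod 175]
  = -(175/131)    [QR: both ≡ 3 mod 4, sign flips]
  = -(44/131)    [175 ≡ 44 mod 131]
  = -(11/131)    [131 ≡ 3 mod 8 ⇒ (2/131)^2 = +1]
  = (131/11)    [QR: both ≡ 3 mod 4, sign flips]
  = (10/11)    [131 ≡ 10 mod 11]
  = -(5/11)    [11 ≡ 3 mod 8 ⇒ (2/11) = -1]
  = -(11/5)    [QR: 5 ≡ 1 mod 4, sign kept]
  = -(1/5)    [11 ≡ 1 mod 5]
  = -1    [(1/5) = 1]
Second factor (348/175):
(348/175)
  = (173/175)    [348 ≡ 173 mod 175]
  = (175/173)    [QR: 173 ≡ 1 mod 4, sign kept]
  = (2/173)    [175 ≡ 2 mod 173]
  = -(1/173)    [173 ≡ 5 mod 8 ⇒ (2/173) = -1]
  = -1    [(1/173) = 1]
Product: (-1)·(-1) = 1.

1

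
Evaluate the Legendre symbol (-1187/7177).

-1

(-1187/7177)
  = (5990/7177)    [-1187 ≡ 5990 mod 7177]
  = (2995/7177)    [7177 ≡ 1 mod 8 ⇒ (2/7177) = +1]
  = (7177/2995)    [QR: 7177 ≡ 1 mod 4, sign kept]
  = (1187/2995)    [7177 ≡ 1187 mod 2995]
  = -(2995/1187)    [QR: both ≡ 3 mod 4, sign flips]
  = -(621/1187)    [2995 ≡ 621 mod 1187]
  = -(1187/621)    [QR: 621 ≡ 1 mod 4, sign kept]
  = -(566/621)    [1187 ≡ 566 mod 621]
  = (283/621)    [621 ≡ 5 mod 8 ⇒ (2/621) = -1]
  = (621/283)    [QR: 621 ≡ 1 mod 4, sign kept]
  = (55/283)    [621 ≡ 55 mod 283]
  = -(283/55)    [QR: both ≡ 3 mod 4, sign flips]
  = -(8/55)    [283 ≡ 8 mod 55]
  = -(1/55)    [55 ≡ 7 mod 8 ⇒ (2/55)^3 = +1]
  = -1    [(1/55) = 1]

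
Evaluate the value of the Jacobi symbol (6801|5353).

-1

Reduce the numerator: 6801 ≡ 1448 (mod 5353), so (6801|5353) = (1448|5353).
Factor out 2: 1448 = 2^3·181. Since 5353 ≡ 1 (mod 8), (2|5353) = +1, and (2|5353)^3 = +1. Now have (181|5353).
181 ≡ 1 (mod 4), so quadratic reciprocity gives (181|5353) = (5353|181). Reduce: 5353 ≡ 104 (mod 181). Now have (104|181).
Factor out 2: 104 = 2^3·13. Since 181 ≡ 5 (mod 8), (2|181) = -1, and (2|181)^3 = -1. Now have -(13|181).
13 ≡ 1 (mod 4), so quadratic reciprocity gives (13|181) = (181|13). Reduce: 181 ≡ 12 (mod 13). Now have -(12|13).
Factor out 2: 12 = 2^2·3. Since 13 ≡ 5 (mod 8), (2|13) = -1, and (2|13)^2 = +1. Now have -(3|13).
13 ≡ 1 (mod 4), so quadratic reciprocity gives (3|13) = (13|3). Reduce: 13 ≡ 1 (mod 3). Now have -(1|3).
(1|3) = 1. Collecting the sign factors: -1.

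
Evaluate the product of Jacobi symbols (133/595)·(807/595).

0

By multiplicativity, (133·807/595) = (133/595)·(807/595).
First factor (133/595):
133 ≡ 1 (mod 4), so quadratic reciprocity gives (133/595) = (595/133). Reduce: 595 ≡ 63 (mod 133). Now have (63/133).
133 ≡ 1 (mod 4), so quadratic reciprocity gives (63/133) = (133/63). Reduce: 133 ≡ 7 (mod 63). Now have (7/63).
Both 7 ≡ 3 and 63 ≡ 3 (mod 4), so reciprocity gives (7/63) = -(63/7). Reduce: 63 ≡ 0 (mod 7). Now have -(0/7).
The numerator is now 0 with denominator 7 > 1: the symbol is 0.
Second factor (807/595):
Reduce the numerator: 807 ≡ 212 (mod 595), so (807/595) = (212/595).
Factor out 2: 212 = 2^2·53. Since 595 ≡ 3 (mod 8), (2/595) = -1, and (2/595)^2 = +1. Now have (53/595).
53 ≡ 1 (mod 4), so quadratic reciprocity gives (53/595) = (595/53). Reduce: 595 ≡ 12 (mod 53). Now have (12/53).
Factor out 2: 12 = 2^2·3. Since 53 ≡ 5 (mod 8), (2/53) = -1, and (2/53)^2 = +1. Now have (3/53).
53 ≡ 1 (mod 4), so quadratic reciprocity gives (3/53) = (53/3). Reduce: 53 ≡ 2 (mod 3). Now have (2/3).
Factor out 2: 2 = 2. Since 3 ≡ 3 (mod 8), (2/3) = -1. Now have -(1/3).
(1/3) = 1. Collecting the sign factors: -1.
Product: (0)·(-1) = 0.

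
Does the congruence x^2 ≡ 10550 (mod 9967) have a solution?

yes

Reduce the numerator: 10550 ≡ 583 (mod 9967), so (10550/9967) = (583/9967).
Both 583 ≡ 3 and 9967 ≡ 3 (mod 4), so reciprocity gives (583/9967) = -(9967/583). Reduce: 9967 ≡ 56 (mod 583). Now have -(56/583).
Factor out 2: 56 = 2^3·7. Since 583 ≡ 7 (mod 8), (2/583) = +1, and (2/583)^3 = +1. Now have -(7/583).
Both 7 ≡ 3 and 583 ≡ 3 (mod 4), so reciprocity gives (7/583) = -(583/7). Reduce: 583 ≡ 2 (mod 7). Now have (2/7).
Factor out 2: 2 = 2. Since 7 ≡ 7 (mod 8), (2/7) = +1. Now have (1/7).
(1/7) = 1. Collecting the sign factors: 1.
(10550/9967) = 1, and 9967 is prime, so 10550 is a quadratic residue mod 9967.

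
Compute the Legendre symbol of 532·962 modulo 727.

By multiplicativity, (532·962/727) = (532/727)·(962/727).
First factor (532/727):
Factor out 2: 532 = 2^2·133. Since 727 ≡ 7 (mod 8), (2/727) = +1, and (2/727)^2 = +1. Now have (133/727).
133 ≡ 1 (mod 4), so quadratic reciprocity gives (133/727) = (727/133). Reduce: 727 ≡ 62 (mod 133). Now have (62/133).
Factor out 2: 62 = 2·31. Since 133 ≡ 5 (mod 8), (2/133) = -1. Now have -(31/133).
133 ≡ 1 (mod 4), so quadratic reciprocity gives (31/133) = (133/31). Reduce: 133 ≡ 9 (mod 31). Now have -(9/31).
9 ≡ 1 (mod 4), so quadratic reciprocity gives (9/31) = (31/9). Reduce: 31 ≡ 4 (mod 9). Now have -(4/9).
Factor out 2: 4 = 2^2. Since 9 ≡ 1 (mod 8), (2/9) = +1, and (2/9)^2 = +1. Now have -(1/9).
(1/9) = 1. Collecting the sign factors: -1.
Second factor (962/727):
Reduce the numerator: 962 ≡ 235 (mod 727), so (962/727) = (235/727).
Both 235 ≡ 3 and 727 ≡ 3 (mod 4), so reciprocity gives (235/727) = -(727/235). Reduce: 727 ≡ 22 (mod 235). Now have -(22/235).
Factor out 2: 22 = 2·11. Since 235 ≡ 3 (mod 8), (2/235) = -1. Now have (11/235).
Both 11 ≡ 3 and 235 ≡ 3 (mod 4), so reciprocity gives (11/235) = -(235/11). Reduce: 235 ≡ 4 (mod 11). Now have -(4/11).
Factor out 2: 4 = 2^2. Since 11 ≡ 3 (mod 8), (2/11) = -1, and (2/11)^2 = +1. Now have -(1/11).
(1/11) = 1. Collecting the sign factors: -1.
Product: (-1)·(-1) = 1.

1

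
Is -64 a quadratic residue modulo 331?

(-64/331)
  = (267/331)    [-64 ≡ 267 mod 331]
  = -(331/267)    [QR: both ≡ 3 mod 4, sign flips]
  = -(64/267)    [331 ≡ 64 mod 267]
  = -(1/267)    [267 ≡ 3 mod 8 ⇒ (2/267)^6 = +1]
  = -1    [(1/267) = 1]
The Legendre symbol is -1, so x^2 ≡ -64 (mod 331) has no solution.

no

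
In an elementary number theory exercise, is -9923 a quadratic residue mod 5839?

yes

Pull out -1: (-9923/5839) = (-1/5839)·(9923/5839). Since 5839 ≡ 3 (mod 4), (-1/5839) = -1. Now have -(9923/5839).
Reduce the numerator: 9923 ≡ 4084 (mod 5839), so (9923/5839) = (4084/5839).
Factor out 2: 4084 = 2^2·1021. Since 5839 ≡ 7 (mod 8), (2/5839) = +1, and (2/5839)^2 = +1. Now have -(1021/5839).
1021 ≡ 1 (mod 4), so quadratic reciprocity gives (1021/5839) = (5839/1021). Reduce: 5839 ≡ 734 (mod 1021). Now have -(734/1021).
Factor out 2: 734 = 2·367. Since 1021 ≡ 5 (mod 8), (2/1021) = -1. Now have (367/1021).
1021 ≡ 1 (mod 4), so quadratic reciprocity gives (367/1021) = (1021/367). Reduce: 1021 ≡ 287 (mod 367). Now have (287/367).
Both 287 ≡ 3 and 367 ≡ 3 (mod 4), so reciprocity gives (287/367) = -(367/287). Reduce: 367 ≡ 80 (mod 287). Now have -(80/287).
Factor out 2: 80 = 2^4·5. Since 287 ≡ 7 (mod 8), (2/287) = +1, and (2/287)^4 = +1. Now have -(5/287).
5 ≡ 1 (mod 4), so quadratic reciprocity gives (5/287) = (287/5). Reduce: 287 ≡ 2 (mod 5). Now have -(2/5).
Factor out 2: 2 = 2. Since 5 ≡ 5 (mod 8), (2/5) = -1. Now have (1/5).
(1/5) = 1. Collecting the sign factors: 1.
(-9923/5839) = 1, and 5839 is prime, so -9923 is a quadratic residue mod 5839.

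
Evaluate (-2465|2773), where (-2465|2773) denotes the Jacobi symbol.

Reduce the numerator: -2465 ≡ 308 (mod 2773), so (-2465|2773) = (308|2773).
Factor out 2: 308 = 2^2·77. Since 2773 ≡ 5 (mod 8), (2|2773) = -1, and (2|2773)^2 = +1. Now have (77|2773).
77 ≡ 1 (mod 4), so quadratic reciprocity gives (77|2773) = (2773|77). Reduce: 2773 ≡ 1 (mod 77). Now have (1|77).
(1|77) = 1. Collecting the sign factors: 1.

1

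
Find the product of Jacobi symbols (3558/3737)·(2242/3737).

1

By multiplicativity, (3558·2242/3737) = (3558/3737)·(2242/3737).
First factor (3558/3737):
(3558/3737)
  = (1779/3737)    [3737 ≡ 1 mod 8 ⇒ (2/3737) = +1]
  = (3737/1779)    [QR: 3737 ≡ 1 mod 4, sign kept]
  = (179/1779)    [3737 ≡ 179 mod 1779]
  = -(1779/179)    [QR: both ≡ 3 mod 4, sign flips]
  = -(168/179)    [1779 ≡ 168 mod 179]
  = (21/179)    [179 ≡ 3 mod 8 ⇒ (2/179)^3 = -1]
  = (179/21)    [QR: 21 ≡ 1 mod 4, sign kept]
  = (11/21)    [179 ≡ 11 mod 21]
  = (21/11)    [QR: 21 ≡ 1 mod 4, sign kept]
  = (10/11)    [21 ≡ 10 mod 11]
  = -(5/11)    [11 ≡ 3 mod 8 ⇒ (2/11) = -1]
  = -(11/5)    [QR: 5 ≡ 1 mod 4, sign kept]
  = -(1/5)    [11 ≡ 1 mod 5]
  = -1    [(1/5) = 1]
Second factor (2242/3737):
(2242/3737)
  = (1121/3737)    [3737 ≡ 1 mod 8 ⇒ (2/3737) = +1]
  = (3737/1121)    [QR: 1121 ≡ 1 mod 4, sign kept]
  = (374/1121)    [3737 ≡ 374 mod 1121]
  = (187/1121)    [1121 ≡ 1 mod 8 ⇒ (2/1121) = +1]
  = (1121/187)    [QR: 1121 ≡ 1 mod 4, sign kept]
  = (186/187)    [1121 ≡ 186 mod 187]
  = -(93/187)    [187 ≡ 3 mod 8 ⇒ (2/187) = -1]
  = -(187/93)    [QR: 93 ≡ 1 mod 4, sign kept]
  = -(1/93)    [187 ≡ 1 mod 93]
  = -1    [(1/93) = 1]
Product: (-1)·(-1) = 1.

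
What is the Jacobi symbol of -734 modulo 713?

1

(-734|713)
  = (734|713)    [713 ≡ 1 mod 4 ⇒ (-1|713) = +1]
  = (21|713)    [734 ≡ 21 mod 713]
  = (713|21)    [QR: 21 ≡ 1 mod 4, sign kept]
  = (20|21)    [713 ≡ 20 mod 21]
  = (5|21)    [21 ≡ 5 mod 8 ⇒ (2|21)^2 = +1]
  = (21|5)    [QR: 5 ≡ 1 mod 4, sign kept]
  = (1|5)    [21 ≡ 1 mod 5]
  = 1    [(1|5) = 1]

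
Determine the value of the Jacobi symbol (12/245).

-1

Factor out 2: 12 = 2^2·3. Since 245 ≡ 5 (mod 8), (2/245) = -1, and (2/245)^2 = +1. Now have (3/245).
245 ≡ 1 (mod 4), so quadratic reciprocity gives (3/245) = (245/3). Reduce: 245 ≡ 2 (mod 3). Now have (2/3).
Factor out 2: 2 = 2. Since 3 ≡ 3 (mod 8), (2/3) = -1. Now have -(1/3).
(1/3) = 1. Collecting the sign factors: -1.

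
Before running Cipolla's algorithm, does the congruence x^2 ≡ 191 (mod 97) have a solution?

yes

Reduce the numerator: 191 ≡ 94 (mod 97), so (191/97) = (94/97).
Factor out 2: 94 = 2·47. Since 97 ≡ 1 (mod 8), (2/97) = +1. Now have (47/97).
97 ≡ 1 (mod 4), so quadratic reciprocity gives (47/97) = (97/47). Reduce: 97 ≡ 3 (mod 47). Now have (3/47).
Both 3 ≡ 3 and 47 ≡ 3 (mod 4), so reciprocity gives (3/47) = -(47/3). Reduce: 47 ≡ 2 (mod 3). Now have -(2/3).
Factor out 2: 2 = 2. Since 3 ≡ 3 (mod 8), (2/3) = -1. Now have (1/3).
(1/3) = 1. Collecting the sign factors: 1.
(191/97) = 1, and 97 is prime, so 191 is a quadratic residue mod 97.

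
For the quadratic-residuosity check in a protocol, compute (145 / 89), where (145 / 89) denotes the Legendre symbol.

-1

Reduce the numerator: 145 ≡ 56 (mod 89), so (145 / 89) = (56 / 89).
Factor out 2: 56 = 2^3·7. Since 89 ≡ 1 (mod 8), (2 / 89) = +1, and (2 / 89)^3 = +1. Now have (7 / 89).
89 ≡ 1 (mod 4), so quadratic reciprocity gives (7 / 89) = (89 / 7). Reduce: 89 ≡ 5 (mod 7). Now have (5 / 7).
5 ≡ 1 (mod 4), so quadratic reciprocity gives (5 / 7) = (7 / 5). Reduce: 7 ≡ 2 (mod 5). Now have (2 / 5).
Factor out 2: 2 = 2. Since 5 ≡ 5 (mod 8), (2 / 5) = -1. Now have -(1 / 5).
(1 / 5) = 1. Collecting the sign factors: -1.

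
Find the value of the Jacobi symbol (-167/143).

-1

Reduce the numerator: -167 ≡ 119 (mod 143), so (-167/143) = (119/143).
Both 119 ≡ 3 and 143 ≡ 3 (mod 4), so reciprocity gives (119/143) = -(143/119). Reduce: 143 ≡ 24 (mod 119). Now have -(24/119).
Factor out 2: 24 = 2^3·3. Since 119 ≡ 7 (mod 8), (2/119) = +1, and (2/119)^3 = +1. Now have -(3/119).
Both 3 ≡ 3 and 119 ≡ 3 (mod 4), so reciprocity gives (3/119) = -(119/3). Reduce: 119 ≡ 2 (mod 3). Now have (2/3).
Factor out 2: 2 = 2. Since 3 ≡ 3 (mod 8), (2/3) = -1. Now have -(1/3).
(1/3) = 1. Collecting the sign factors: -1.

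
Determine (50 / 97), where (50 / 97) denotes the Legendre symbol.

(50 / 97)
  = (25 / 97)    [97 ≡ 1 mod 8 ⇒ (2 / 97) = +1]
  = (97 / 25)    [QR: 25 ≡ 1 mod 4, sign kept]
  = (22 / 25)    [97 ≡ 22 mod 25]
  = (11 / 25)    [25 ≡ 1 mod 8 ⇒ (2 / 25) = +1]
  = (25 / 11)    [QR: 25 ≡ 1 mod 4, sign kept]
  = (3 / 11)    [25 ≡ 3 mod 11]
  = -(11 / 3)    [QR: both ≡ 3 mod 4, sign flips]
  = -(2 / 3)    [11 ≡ 2 mod 3]
  = (1 / 3)    [3 ≡ 3 mod 8 ⇒ (2 / 3) = -1]
  = 1    [(1 / 3) = 1]

1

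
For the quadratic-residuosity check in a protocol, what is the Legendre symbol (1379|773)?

(1379|773)
  = (606|773)    [1379 ≡ 606 mod 773]
  = -(303|773)    [773 ≡ 5 mod 8 ⇒ (2|773) = -1]
  = -(773|303)    [QR: 773 ≡ 1 mod 4, sign kept]
  = -(167|303)    [773 ≡ 167 mod 303]
  = (303|167)    [QR: both ≡ 3 mod 4, sign flips]
  = (136|167)    [303 ≡ 136 mod 167]
  = (17|167)    [167 ≡ 7 mod 8 ⇒ (2|167)^3 = +1]
  = (167|17)    [QR: 17 ≡ 1 mod 4, sign kept]
  = (14|17)    [167 ≡ 14 mod 17]
  = (7|17)    [17 ≡ 1 mod 8 ⇒ (2|17) = +1]
  = (17|7)    [QR: 17 ≡ 1 mod 4, sign kept]
  = (3|7)    [17 ≡ 3 mod 7]
  = -(7|3)    [QR: both ≡ 3 mod 4, sign flips]
  = -(1|3)    [7 ≡ 1 mod 3]
  = -1    [(1|3) = 1]

-1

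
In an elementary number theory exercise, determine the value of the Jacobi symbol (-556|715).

1

Reduce the numerator: -556 ≡ 159 (mod 715), so (-556|715) = (159|715).
Both 159 ≡ 3 and 715 ≡ 3 (mod 4), so reciprocity gives (159|715) = -(715|159). Reduce: 715 ≡ 79 (mod 159). Now have -(79|159).
Both 79 ≡ 3 and 159 ≡ 3 (mod 4), so reciprocity gives (79|159) = -(159|79). Reduce: 159 ≡ 1 (mod 79). Now have (1|79).
(1|79) = 1. Collecting the sign factors: 1.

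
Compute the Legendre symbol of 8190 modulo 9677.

(8190/9677)
  = -(4095/9677)    [9677 ≡ 5 mod 8 ⇒ (2/9677) = -1]
  = -(9677/4095)    [QR: 9677 ≡ 1 mod 4, sign kept]
  = -(1487/4095)    [9677 ≡ 1487 mod 4095]
  = (4095/1487)    [QR: both ≡ 3 mod 4, sign flips]
  = (1121/1487)    [4095 ≡ 1121 mod 1487]
  = (1487/1121)    [QR: 1121 ≡ 1 mod 4, sign kept]
  = (366/1121)    [1487 ≡ 366 mod 1121]
  = (183/1121)    [1121 ≡ 1 mod 8 ⇒ (2/1121) = +1]
  = (1121/183)    [QR: 1121 ≡ 1 mod 4, sign kept]
  = (23/183)    [1121 ≡ 23 mod 183]
  = -(183/23)    [QR: both ≡ 3 mod 4, sign flips]
  = -(22/23)    [183 ≡ 22 mod 23]
  = -(11/23)    [23 ≡ 7 mod 8 ⇒ (2/23) = +1]
  = (23/11)    [QR: both ≡ 3 mod 4, sign flips]
  = (1/11)    [23 ≡ 1 mod 11]
  = 1    [(1/11) = 1]

1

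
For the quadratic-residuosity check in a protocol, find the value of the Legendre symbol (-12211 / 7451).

Reduce the numerator: -12211 ≡ 2691 (mod 7451), so (-12211 / 7451) = (2691 / 7451).
Both 2691 ≡ 3 and 7451 ≡ 3 (mod 4), so reciprocity gives (2691 / 7451) = -(7451 / 2691). Reduce: 7451 ≡ 2069 (mod 2691). Now have -(2069 / 2691).
2069 ≡ 1 (mod 4), so quadratic reciprocity gives (2069 / 2691) = (2691 / 2069). Reduce: 2691 ≡ 622 (mod 2069). Now have -(622 / 2069).
Factor out 2: 622 = 2·311. Since 2069 ≡ 5 (mod 8), (2 / 2069) = -1. Now have (311 / 2069).
2069 ≡ 1 (mod 4), so quadratic reciprocity gives (311 / 2069) = (2069 / 311). Reduce: 2069 ≡ 203 (mod 311). Now have (203 / 311).
Both 203 ≡ 3 and 311 ≡ 3 (mod 4), so reciprocity gives (203 / 311) = -(311 / 203). Reduce: 311 ≡ 108 (mod 203). Now have -(108 / 203).
Factor out 2: 108 = 2^2·27. Since 203 ≡ 3 (mod 8), (2 / 203) = -1, and (2 / 203)^2 = +1. Now have -(27 / 203).
Both 27 ≡ 3 and 203 ≡ 3 (mod 4), so reciprocity gives (27 / 203) = -(203 / 27). Reduce: 203 ≡ 14 (mod 27). Now have (14 / 27).
Factor out 2: 14 = 2·7. Since 27 ≡ 3 (mod 8), (2 / 27) = -1. Now have -(7 / 27).
Both 7 ≡ 3 and 27 ≡ 3 (mod 4), so reciprocity gives (7 / 27) = -(27 / 7). Reduce: 27 ≡ 6 (mod 7). Now have (6 / 7).
Factor out 2: 6 = 2·3. Since 7 ≡ 7 (mod 8), (2 / 7) = +1. Now have (3 / 7).
Both 3 ≡ 3 and 7 ≡ 3 (mod 4), so reciprocity gives (3 / 7) = -(7 / 3). Reduce: 7 ≡ 1 (mod 3). Now have -(1 / 3).
(1 / 3) = 1. Collecting the sign factors: -1.

-1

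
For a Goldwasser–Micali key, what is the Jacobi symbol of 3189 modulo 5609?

1

(3189/5609)
  = (5609/3189)    [QR: 3189 ≡ 1 mod 4, sign kept]
  = (2420/3189)    [5609 ≡ 2420 mod 3189]
  = (605/3189)    [3189 ≡ 5 mod 8 ⇒ (2/3189)^2 = +1]
  = (3189/605)    [QR: 605 ≡ 1 mod 4, sign kept]
  = (164/605)    [3189 ≡ 164 mod 605]
  = (41/605)    [605 ≡ 5 mod 8 ⇒ (2/605)^2 = +1]
  = (605/41)    [QR: 41 ≡ 1 mod 4, sign kept]
  = (31/41)    [605 ≡ 31 mod 41]
  = (41/31)    [QR: 41 ≡ 1 mod 4, sign kept]
  = (10/31)    [41 ≡ 10 mod 31]
  = (5/31)    [31 ≡ 7 mod 8 ⇒ (2/31) = +1]
  = (31/5)    [QR: 5 ≡ 1 mod 4, sign kept]
  = (1/5)    [31 ≡ 1 mod 5]
  = 1    [(1/5) = 1]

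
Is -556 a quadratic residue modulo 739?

yes

Reduce the numerator: -556 ≡ 183 (mod 739), so (-556/739) = (183/739).
Both 183 ≡ 3 and 739 ≡ 3 (mod 4), so reciprocity gives (183/739) = -(739/183). Reduce: 739 ≡ 7 (mod 183). Now have -(7/183).
Both 7 ≡ 3 and 183 ≡ 3 (mod 4), so reciprocity gives (7/183) = -(183/7). Reduce: 183 ≡ 1 (mod 7). Now have (1/7).
(1/7) = 1. Collecting the sign factors: 1.
The Legendre symbol is 1, so x^2 ≡ -556 (mod 739) has solution.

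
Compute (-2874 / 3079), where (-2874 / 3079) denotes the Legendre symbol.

1

Reduce the numerator: -2874 ≡ 205 (mod 3079), so (-2874 / 3079) = (205 / 3079).
205 ≡ 1 (mod 4), so quadratic reciprocity gives (205 / 3079) = (3079 / 205). Reduce: 3079 ≡ 4 (mod 205). Now have (4 / 205).
Factor out 2: 4 = 2^2. Since 205 ≡ 5 (mod 8), (2 / 205) = -1, and (2 / 205)^2 = +1. Now have (1 / 205).
(1 / 205) = 1. Collecting the sign factors: 1.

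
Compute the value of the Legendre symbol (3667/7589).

(3667/7589)
  = (7589/3667)    [QR: 7589 ≡ 1 mod 4, sign kept]
  = (255/3667)    [7589 ≡ 255 mod 3667]
  = -(3667/255)    [QR: both ≡ 3 mod 4, sign flips]
  = -(97/255)    [3667 ≡ 97 mod 255]
  = -(255/97)    [QR: 97 ≡ 1 mod 4, sign kept]
  = -(61/97)    [255 ≡ 61 mod 97]
  = -(97/61)    [QR: 61 ≡ 1 mod 4, sign kept]
  = -(36/61)    [97 ≡ 36 mod 61]
  = -(9/61)    [61 ≡ 5 mod 8 ⇒ (2/61)^2 = +1]
  = -(61/9)    [QR: 9 ≡ 1 mod 4, sign kept]
  = -(7/9)    [61 ≡ 7 mod 9]
  = -(9/7)    [QR: 9 ≡ 1 mod 4, sign kept]
  = -(2/7)    [9 ≡ 2 mod 7]
  = -(1/7)    [7 ≡ 7 mod 8 ⇒ (2/7) = +1]
  = -1    [(1/7) = 1]

-1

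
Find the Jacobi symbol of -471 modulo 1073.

(-471 / 1073)
  = (471 / 1073)    [1073 ≡ 1 mod 4 ⇒ (-1 / 1073) = +1]
  = (1073 / 471)    [QR: 1073 ≡ 1 mod 4, sign kept]
  = (131 / 471)    [1073 ≡ 131 mod 471]
  = -(471 / 131)    [QR: both ≡ 3 mod 4, sign flips]
  = -(78 / 131)    [471 ≡ 78 mod 131]
  = (39 / 131)    [131 ≡ 3 mod 8 ⇒ (2 / 131) = -1]
  = -(131 / 39)    [QR: both ≡ 3 mod 4, sign flips]
  = -(14 / 39)    [131 ≡ 14 mod 39]
  = -(7 / 39)    [39 ≡ 7 mod 8 ⇒ (2 / 39) = +1]
  = (39 / 7)    [QR: both ≡ 3 mod 4, sign flips]
  = (4 / 7)    [39 ≡ 4 mod 7]
  = (1 / 7)    [7 ≡ 7 mod 8 ⇒ (2 / 7)^2 = +1]
  = 1    [(1 / 7) = 1]

1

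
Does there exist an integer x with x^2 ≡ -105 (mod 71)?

yes

Pull out -1: (-105/71) = (-1/71)·(105/71). Since 71 ≡ 3 (mod 4), (-1/71) = -1. Now have -(105/71).
Reduce the numerator: 105 ≡ 34 (mod 71), so (105/71) = (34/71).
Factor out 2: 34 = 2·17. Since 71 ≡ 7 (mod 8), (2/71) = +1. Now have -(17/71).
17 ≡ 1 (mod 4), so quadratic reciprocity gives (17/71) = (71/17). Reduce: 71 ≡ 3 (mod 17). Now have -(3/17).
17 ≡ 1 (mod 4), so quadratic reciprocity gives (3/17) = (17/3). Reduce: 17 ≡ 2 (mod 3). Now have -(2/3).
Factor out 2: 2 = 2. Since 3 ≡ 3 (mod 8), (2/3) = -1. Now have (1/3).
(1/3) = 1. Collecting the sign factors: 1.
The Legendre symbol is 1, so x^2 ≡ -105 (mod 71) has solution.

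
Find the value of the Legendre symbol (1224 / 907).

1

(1224 / 907)
  = (317 / 907)    [1224 ≡ 317 mod 907]
  = (907 / 317)    [QR: 317 ≡ 1 mod 4, sign kept]
  = (273 / 317)    [907 ≡ 273 mod 317]
  = (317 / 273)    [QR: 273 ≡ 1 mod 4, sign kept]
  = (44 / 273)    [317 ≡ 44 mod 273]
  = (11 / 273)    [273 ≡ 1 mod 8 ⇒ (2 / 273)^2 = +1]
  = (273 / 11)    [QR: 273 ≡ 1 mod 4, sign kept]
  = (9 / 11)    [273 ≡ 9 mod 11]
  = (11 / 9)    [QR: 9 ≡ 1 mod 4, sign kept]
  = (2 / 9)    [11 ≡ 2 mod 9]
  = (1 / 9)    [9 ≡ 1 mod 8 ⇒ (2 / 9) = +1]
  = 1    [(1 / 9) = 1]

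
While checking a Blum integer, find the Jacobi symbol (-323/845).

(-323/845)
  = (522/845)    [-323 ≡ 522 mod 845]
  = -(261/845)    [845 ≡ 5 mod 8 ⇒ (2/845) = -1]
  = -(845/261)    [QR: 261 ≡ 1 mod 4, sign kept]
  = -(62/261)    [845 ≡ 62 mod 261]
  = (31/261)    [261 ≡ 5 mod 8 ⇒ (2/261) = -1]
  = (261/31)    [QR: 261 ≡ 1 mod 4, sign kept]
  = (13/31)    [261 ≡ 13 mod 31]
  = (31/13)    [QR: 13 ≡ 1 mod 4, sign kept]
  = (5/13)    [31 ≡ 5 mod 13]
  = (13/5)    [QR: 5 ≡ 1 mod 4, sign kept]
  = (3/5)    [13 ≡ 3 mod 5]
  = (5/3)    [QR: 5 ≡ 1 mod 4, sign kept]
  = (2/3)    [5 ≡ 2 mod 3]
  = -(1/3)    [3 ≡ 3 mod 8 ⇒ (2/3) = -1]
  = -1    [(1/3) = 1]

-1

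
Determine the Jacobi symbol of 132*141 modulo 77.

0

By multiplicativity, (132·141 / 77) = (132 / 77)·(141 / 77).
First factor (132 / 77):
Reduce the numerator: 132 ≡ 55 (mod 77), so (132 / 77) = (55 / 77).
77 ≡ 1 (mod 4), so quadratic reciprocity gives (55 / 77) = (77 / 55). Reduce: 77 ≡ 22 (mod 55). Now have (22 / 55).
Factor out 2: 22 = 2·11. Since 55 ≡ 7 (mod 8), (2 / 55) = +1. Now have (11 / 55).
Both 11 ≡ 3 and 55 ≡ 3 (mod 4), so reciprocity gives (11 / 55) = -(55 / 11). Reduce: 55 ≡ 0 (mod 11). Now have -(0 / 11).
The numerator is now 0 with denominator 11 > 1: the symbol is 0.
Second factor (141 / 77):
Reduce the numerator: 141 ≡ 64 (mod 77), so (141 / 77) = (64 / 77).
Factor out 2: 64 = 2^6. Since 77 ≡ 5 (mod 8), (2 / 77) = -1, and (2 / 77)^6 = +1. Now have (1 / 77).
(1 / 77) = 1. Collecting the sign factors: 1.
Product: (0)·(1) = 0.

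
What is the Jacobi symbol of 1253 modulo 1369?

1

1253 ≡ 1 (mod 4), so quadratic reciprocity gives (1253|1369) = (1369|1253). Reduce: 1369 ≡ 116 (mod 1253). Now have (116|1253).
Factor out 2: 116 = 2^2·29. Since 1253 ≡ 5 (mod 8), (2|1253) = -1, and (2|1253)^2 = +1. Now have (29|1253).
29 ≡ 1 (mod 4), so quadratic reciprocity gives (29|1253) = (1253|29). Reduce: 1253 ≡ 6 (mod 29). Now have (6|29).
Factor out 2: 6 = 2·3. Since 29 ≡ 5 (mod 8), (2|29) = -1. Now have -(3|29).
29 ≡ 1 (mod 4), so quadratic reciprocity gives (3|29) = (29|3). Reduce: 29 ≡ 2 (mod 3). Now have -(2|3).
Factor out 2: 2 = 2. Since 3 ≡ 3 (mod 8), (2|3) = -1. Now have (1|3).
(1|3) = 1. Collecting the sign factors: 1.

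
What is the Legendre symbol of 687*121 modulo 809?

1

By multiplicativity, (687·121 / 809) = (687 / 809)·(121 / 809).
First factor (687 / 809):
(687 / 809)
  = (809 / 687)    [QR: 809 ≡ 1 mod 4, sign kept]
  = (122 / 687)    [809 ≡ 122 mod 687]
  = (61 / 687)    [687 ≡ 7 mod 8 ⇒ (2 / 687) = +1]
  = (687 / 61)    [QR: 61 ≡ 1 mod 4, sign kept]
  = (16 / 61)    [687 ≡ 16 mod 61]
  = (1 / 61)    [61 ≡ 5 mod 8 ⇒ (2 / 61)^4 = +1]
  = 1    [(1 / 61) = 1]
Second factor (121 / 809):
(121 / 809)
  = (809 / 121)    [QR: 121 ≡ 1 mod 4, sign kept]
  = (83 / 121)    [809 ≡ 83 mod 121]
  = (121 / 83)    [QR: 121 ≡ 1 mod 4, sign kept]
  = (38 / 83)    [121 ≡ 38 mod 83]
  = -(19 / 83)    [83 ≡ 3 mod 8 ⇒ (2 / 83) = -1]
  = (83 / 19)    [QR: both ≡ 3 mod 4, sign flips]
  = (7 / 19)    [83 ≡ 7 mod 19]
  = -(19 / 7)    [QR: both ≡ 3 mod 4, sign flips]
  = -(5 / 7)    [19 ≡ 5 mod 7]
  = -(7 / 5)    [QR: 5 ≡ 1 mod 4, sign kept]
  = -(2 / 5)    [7 ≡ 2 mod 5]
  = (1 / 5)    [5 ≡ 5 mod 8 ⇒ (2 / 5) = -1]
  = 1    [(1 / 5) = 1]
Product: (1)·(1) = 1.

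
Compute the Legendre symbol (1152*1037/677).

By multiplicativity, (1152·1037/677) = (1152/677)·(1037/677).
First factor (1152/677):
Reduce the numerator: 1152 ≡ 475 (mod 677), so (1152/677) = (475/677).
677 ≡ 1 (mod 4), so quadratic reciprocity gives (475/677) = (677/475). Reduce: 677 ≡ 202 (mod 475). Now have (202/475).
Factor out 2: 202 = 2·101. Since 475 ≡ 3 (mod 8), (2/475) = -1. Now have -(101/475).
101 ≡ 1 (mod 4), so quadratic reciprocity gives (101/475) = (475/101). Reduce: 475 ≡ 71 (mod 101). Now have -(71/101).
101 ≡ 1 (mod 4), so quadratic reciprocity gives (71/101) = (101/71). Reduce: 101 ≡ 30 (mod 71). Now have -(30/71).
Factor out 2: 30 = 2·15. Since 71 ≡ 7 (mod 8), (2/71) = +1. Now have -(15/71).
Both 15 ≡ 3 and 71 ≡ 3 (mod 4), so reciprocity gives (15/71) = -(71/15). Reduce: 71 ≡ 11 (mod 15). Now have (11/15).
Both 11 ≡ 3 and 15 ≡ 3 (mod 4), so reciprocity gives (11/15) = -(15/11). Reduce: 15 ≡ 4 (mod 11). Now have -(4/11).
Factor out 2: 4 = 2^2. Since 11 ≡ 3 (mod 8), (2/11) = -1, and (2/11)^2 = +1. Now have -(1/11).
(1/11) = 1. Collecting the sign factors: -1.
Second factor (1037/677):
Reduce the numerator: 1037 ≡ 360 (mod 677), so (1037/677) = (360/677).
Factor out 2: 360 = 2^3·45. Since 677 ≡ 5 (mod 8), (2/677) = -1, and (2/677)^3 = -1. Now have -(45/677).
45 ≡ 1 (mod 4), so quadratic reciprocity gives (45/677) = (677/45). Reduce: 677 ≡ 2 (mod 45). Now have -(2/45).
Factor out 2: 2 = 2. Since 45 ≡ 5 (mod 8), (2/45) = -1. Now have (1/45).
(1/45) = 1. Collecting the sign factors: 1.
Product: (-1)·(1) = -1.

-1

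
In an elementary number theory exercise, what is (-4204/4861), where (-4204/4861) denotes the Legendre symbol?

Reduce the numerator: -4204 ≡ 657 (mod 4861), so (-4204/4861) = (657/4861).
657 ≡ 1 (mod 4), so quadratic reciprocity gives (657/4861) = (4861/657). Reduce: 4861 ≡ 262 (mod 657). Now have (262/657).
Factor out 2: 262 = 2·131. Since 657 ≡ 1 (mod 8), (2/657) = +1. Now have (131/657).
657 ≡ 1 (mod 4), so quadratic reciprocity gives (131/657) = (657/131). Reduce: 657 ≡ 2 (mod 131). Now have (2/131).
Factor out 2: 2 = 2. Since 131 ≡ 3 (mod 8), (2/131) = -1. Now have -(1/131).
(1/131) = 1. Collecting the sign factors: -1.

-1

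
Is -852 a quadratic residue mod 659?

Pull out -1: (-852|659) = (-1|659)·(852|659). Since 659 ≡ 3 (mod 4), (-1|659) = -1. Now have -(852|659).
Reduce the numerator: 852 ≡ 193 (mod 659), so (852|659) = (193|659).
193 ≡ 1 (mod 4), so quadratic reciprocity gives (193|659) = (659|193). Reduce: 659 ≡ 80 (mod 193). Now have -(80|193).
Factor out 2: 80 = 2^4·5. Since 193 ≡ 1 (mod 8), (2|193) = +1, and (2|193)^4 = +1. Now have -(5|193).
5 ≡ 1 (mod 4), so quadratic reciprocity gives (5|193) = (193|5). Reduce: 193 ≡ 3 (mod 5). Now have -(3|5).
5 ≡ 1 (mod 4), so quadratic reciprocity gives (3|5) = (5|3). Reduce: 5 ≡ 2 (mod 3). Now have -(2|3).
Factor out 2: 2 = 2. Since 3 ≡ 3 (mod 8), (2|3) = -1. Now have (1|3).
(1|3) = 1. Collecting the sign factors: 1.
(-852|659) = 1, and 659 is prime, so -852 is a quadratic residue mod 659.

yes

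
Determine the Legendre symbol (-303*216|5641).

By multiplicativity, (-303·216|5641) = (-303|5641)·(216|5641).
First factor (-303|5641):
(-303|5641)
  = (5338|5641)    [-303 ≡ 5338 mod 5641]
  = (2669|5641)    [5641 ≡ 1 mod 8 ⇒ (2|5641) = +1]
  = (5641|2669)    [QR: 2669 ≡ 1 mod 4, sign kept]
  = (303|2669)    [5641 ≡ 303 mod 2669]
  = (2669|303)    [QR: 2669 ≡ 1 mod 4, sign kept]
  = (245|303)    [2669 ≡ 245 mod 303]
  = (303|245)    [QR: 245 ≡ 1 mod 4, sign kept]
  = (58|245)    [303 ≡ 58 mod 245]
  = -(29|245)    [245 ≡ 5 mod 8 ⇒ (2|245) = -1]
  = -(245|29)    [QR: 29 ≡ 1 mod 4, sign kept]
  = -(13|29)    [245 ≡ 13 mod 29]
  = -(29|13)    [QR: 13 ≡ 1 mod 4, sign kept]
  = -(3|13)    [29 ≡ 3 mod 13]
  = -(13|3)    [QR: 13 ≡ 1 mod 4, sign kept]
  = -(1|3)    [13 ≡ 1 mod 3]
  = -1    [(1|3) = 1]
Second factor (216|5641):
(216|5641)
  = (27|5641)    [5641 ≡ 1 mod 8 ⇒ (2|5641)^3 = +1]
  = (5641|27)    [QR: 5641 ≡ 1 mod 4, sign kept]
  = (25|27)    [5641 ≡ 25 mod 27]
  = (27|25)    [QR: 25 ≡ 1 mod 4, sign kept]
  = (2|25)    [27 ≡ 2 mod 25]
  = (1|25)    [25 ≡ 1 mod 8 ⇒ (2|25) = +1]
  = 1    [(1|25) = 1]
Product: (-1)·(1) = -1.

-1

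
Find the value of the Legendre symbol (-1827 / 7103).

1

(-1827 / 7103)
  = (5276 / 7103)    [-1827 ≡ 5276 mod 7103]
  = (1319 / 7103)    [7103 ≡ 7 mod 8 ⇒ (2 / 7103)^2 = +1]
  = -(7103 / 1319)    [QR: both ≡ 3 mod 4, sign flips]
  = -(508 / 1319)    [7103 ≡ 508 mod 1319]
  = -(127 / 1319)    [1319 ≡ 7 mod 8 ⇒ (2 / 1319)^2 = +1]
  = (1319 / 127)    [QR: both ≡ 3 mod 4, sign flips]
  = (49 / 127)    [1319 ≡ 49 mod 127]
  = (127 / 49)    [QR: 49 ≡ 1 mod 4, sign kept]
  = (29 / 49)    [127 ≡ 29 mod 49]
  = (49 / 29)    [QR: 29 ≡ 1 mod 4, sign kept]
  = (20 / 29)    [49 ≡ 20 mod 29]
  = (5 / 29)    [29 ≡ 5 mod 8 ⇒ (2 / 29)^2 = +1]
  = (29 / 5)    [QR: 5 ≡ 1 mod 4, sign kept]
  = (4 / 5)    [29 ≡ 4 mod 5]
  = (1 / 5)    [5 ≡ 5 mod 8 ⇒ (2 / 5)^2 = +1]
  = 1    [(1 / 5) = 1]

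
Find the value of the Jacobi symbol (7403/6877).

Reduce the numerator: 7403 ≡ 526 (mod 6877), so (7403/6877) = (526/6877).
Factor out 2: 526 = 2·263. Since 6877 ≡ 5 (mod 8), (2/6877) = -1. Now have -(263/6877).
6877 ≡ 1 (mod 4), so quadratic reciprocity gives (263/6877) = (6877/263). Reduce: 6877 ≡ 39 (mod 263). Now have -(39/263).
Both 39 ≡ 3 and 263 ≡ 3 (mod 4), so reciprocity gives (39/263) = -(263/39). Reduce: 263 ≡ 29 (mod 39). Now have (29/39).
29 ≡ 1 (mod 4), so quadratic reciprocity gives (29/39) = (39/29). Reduce: 39 ≡ 10 (mod 29). Now have (10/29).
Factor out 2: 10 = 2·5. Since 29 ≡ 5 (mod 8), (2/29) = -1. Now have -(5/29).
5 ≡ 1 (mod 4), so quadratic reciprocity gives (5/29) = (29/5). Reduce: 29 ≡ 4 (mod 5). Now have -(4/5).
Factor out 2: 4 = 2^2. Since 5 ≡ 5 (mod 8), (2/5) = -1, and (2/5)^2 = +1. Now have -(1/5).
(1/5) = 1. Collecting the sign factors: -1.

-1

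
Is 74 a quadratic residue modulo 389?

Factor out 2: 74 = 2·37. Since 389 ≡ 5 (mod 8), (2|389) = -1. Now have -(37|389).
37 ≡ 1 (mod 4), so quadratic reciprocity gives (37|389) = (389|37). Reduce: 389 ≡ 19 (mod 37). Now have -(19|37).
37 ≡ 1 (mod 4), so quadratic reciprocity gives (19|37) = (37|19). Reduce: 37 ≡ 18 (mod 19). Now have -(18|19).
Factor out 2: 18 = 2·9. Since 19 ≡ 3 (mod 8), (2|19) = -1. Now have (9|19).
9 ≡ 1 (mod 4), so quadratic reciprocity gives (9|19) = (19|9). Reduce: 19 ≡ 1 (mod 9). Now have (1|9).
(1|9) = 1. Collecting the sign factors: 1.
The Legendre symbol is 1, so x^2 ≡ 74 (mod 389) has solution.

yes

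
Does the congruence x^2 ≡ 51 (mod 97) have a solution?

no

(51|97)
  = (97|51)    [QR: 97 ≡ 1 mod 4, sign kept]
  = (46|51)    [97 ≡ 46 mod 51]
  = -(23|51)    [51 ≡ 3 mod 8 ⇒ (2|51) = -1]
  = (51|23)    [QR: both ≡ 3 mod 4, sign flips]
  = (5|23)    [51 ≡ 5 mod 23]
  = (23|5)    [QR: 5 ≡ 1 mod 4, sign kept]
  = (3|5)    [23 ≡ 3 mod 5]
  = (5|3)    [QR: 5 ≡ 1 mod 4, sign kept]
  = (2|3)    [5 ≡ 2 mod 3]
  = -(1|3)    [3 ≡ 3 mod 8 ⇒ (2|3) = -1]
  = -1    [(1|3) = 1]
(51|97) = -1, and 97 is prime, so 51 is not a quadratic residue mod 97.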